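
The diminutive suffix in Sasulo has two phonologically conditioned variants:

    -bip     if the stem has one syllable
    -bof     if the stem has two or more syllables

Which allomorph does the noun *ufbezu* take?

*ufbezu* has 3 syllables, so the suffix is -bof.

-bof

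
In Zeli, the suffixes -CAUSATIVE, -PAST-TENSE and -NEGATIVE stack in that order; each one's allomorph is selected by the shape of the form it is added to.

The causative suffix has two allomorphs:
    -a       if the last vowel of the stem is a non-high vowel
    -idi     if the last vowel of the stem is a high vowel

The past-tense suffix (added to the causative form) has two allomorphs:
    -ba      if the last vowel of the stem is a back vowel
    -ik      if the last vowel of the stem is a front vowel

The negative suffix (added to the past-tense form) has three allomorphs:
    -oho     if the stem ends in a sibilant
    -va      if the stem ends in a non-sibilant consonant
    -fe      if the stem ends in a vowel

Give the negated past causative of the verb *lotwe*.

The last vowel of *lotwe* is /e/, which is a non-high vowel, so the causative suffix is -a, giving *lotwea*.
The causative form *lotwea*: last vowel = /a/, a back vowel → -ba → *lotweaba*.
The past-tense form *lotweaba* — final sound /a/ (a vowel) → -fe → *lotweabafe*.

lotweabafe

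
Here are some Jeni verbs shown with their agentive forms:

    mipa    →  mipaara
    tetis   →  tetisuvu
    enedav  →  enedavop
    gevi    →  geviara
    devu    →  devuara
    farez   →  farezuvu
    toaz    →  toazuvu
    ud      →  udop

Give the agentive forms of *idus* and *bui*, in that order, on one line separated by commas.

The alternation tracks the final sound of the stem — -uvu when the stem ends in a sibilant (*tetis*, *farez*, *toaz*); -op when the stem ends in a non-sibilant consonant (*enedav*, *ud*); -ara when the stem ends in a vowel (*mipa*, *gevi*, *devu*).
*idus*: final sound = /s/, a sibilant → -uvu → *idusuvu*.
The final sound of *bui* is /i/, which is a vowel, so the suffix is -ara, giving *buiara*.

idusuvu, buiara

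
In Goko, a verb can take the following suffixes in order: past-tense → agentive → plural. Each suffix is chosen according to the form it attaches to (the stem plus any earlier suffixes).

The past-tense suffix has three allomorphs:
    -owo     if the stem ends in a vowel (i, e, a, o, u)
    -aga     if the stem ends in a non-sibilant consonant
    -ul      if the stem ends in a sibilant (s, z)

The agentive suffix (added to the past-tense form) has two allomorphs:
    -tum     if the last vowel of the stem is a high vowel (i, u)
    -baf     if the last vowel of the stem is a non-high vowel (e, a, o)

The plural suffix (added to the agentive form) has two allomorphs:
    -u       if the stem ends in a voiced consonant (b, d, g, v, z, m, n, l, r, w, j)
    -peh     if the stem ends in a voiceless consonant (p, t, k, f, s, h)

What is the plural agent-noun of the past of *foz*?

fozultumu

Since the final sound of *foz* is /z/ (a sibilant), it takes -ul, giving *fozul*.
The last vowel of the past-tense form *fozul* is /u/, which is a high vowel, so the agentive suffix is -tum, giving *fozultum*.
Since the final consonant of the agentive form *fozultum* is /m/ (voiced), it takes -u, giving *fozultumu*.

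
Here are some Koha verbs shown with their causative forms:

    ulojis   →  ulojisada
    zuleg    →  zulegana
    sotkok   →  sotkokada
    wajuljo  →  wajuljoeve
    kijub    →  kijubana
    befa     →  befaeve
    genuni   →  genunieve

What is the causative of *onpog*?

onpogana

The pattern is voicing of the final sound: -ada when the stem ends in a voiceless consonant (*ulojis*, *sotkok*); -ana when the stem ends in a voiced consonant (*zuleg*, *kijub*); -eve when the stem ends in a vowel (*wajuljo*, *befa*, *genuni*).
*onpog* — final sound /g/ (a voiced consonant) → -ana → *onpogana*.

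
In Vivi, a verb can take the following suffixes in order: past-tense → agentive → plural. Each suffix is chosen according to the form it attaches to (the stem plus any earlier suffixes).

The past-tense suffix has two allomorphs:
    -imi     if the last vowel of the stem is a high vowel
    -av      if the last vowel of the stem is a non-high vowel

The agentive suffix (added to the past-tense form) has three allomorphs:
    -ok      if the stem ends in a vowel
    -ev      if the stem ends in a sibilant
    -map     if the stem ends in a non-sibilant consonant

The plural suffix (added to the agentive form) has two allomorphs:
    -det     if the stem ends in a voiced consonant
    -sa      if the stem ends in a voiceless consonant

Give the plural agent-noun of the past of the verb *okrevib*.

okrevibimioksa

*okrevib*: last vowel = /i/, a high vowel → -imi → *okrevibimi*.
The past-tense form *okrevibimi* — final sound /i/ (a vowel) → -ok → *okrevibimiok*.
Since the final consonant of the agentive form *okrevibimiok* is /k/ (voiceless), it takes -sa, giving *okrevibimioksa*.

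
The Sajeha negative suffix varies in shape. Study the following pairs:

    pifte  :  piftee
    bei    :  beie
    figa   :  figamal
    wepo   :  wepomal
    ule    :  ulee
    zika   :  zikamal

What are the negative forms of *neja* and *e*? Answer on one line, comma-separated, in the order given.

The alternation tracks the last vowel of the stem — -e when the last vowel of the stem is a front vowel (*pifte*, *bei*, *ule*); -mal when the last vowel of the stem is a back vowel (*figa*, *wepo*, *zika*).
The last vowel of *neja* is /a/, which is a back vowel, so the suffix is -mal, giving *nejamal*.
The last vowel of *e* is /e/, which is a front vowel, so the suffix is -e, giving *ee*.

nejamal, ee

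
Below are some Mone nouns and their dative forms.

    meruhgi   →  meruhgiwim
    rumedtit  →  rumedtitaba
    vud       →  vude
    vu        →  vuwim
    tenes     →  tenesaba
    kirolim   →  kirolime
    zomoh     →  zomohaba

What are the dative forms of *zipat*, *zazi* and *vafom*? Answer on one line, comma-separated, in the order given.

zipataba, zaziwim, vafome

The alternation tracks the final sound of the stem — -aba when the stem ends in a voiceless consonant (*rumedtit*, *tenes*, *zomoh*); -e when the stem ends in a voiced consonant (*vud*, *kirolim*); -wim when the stem ends in a vowel (*meruhgi*, *vu*).
The final sound of *zipat* is /t/, which is a voiceless consonant, so the suffix is -aba, giving *zipataba*.
*zazi* — final sound /i/ (a vowel) → -wim → *zaziwim*.
*vafom* — final sound /m/ (a voiced consonant) → -e → *vafome*.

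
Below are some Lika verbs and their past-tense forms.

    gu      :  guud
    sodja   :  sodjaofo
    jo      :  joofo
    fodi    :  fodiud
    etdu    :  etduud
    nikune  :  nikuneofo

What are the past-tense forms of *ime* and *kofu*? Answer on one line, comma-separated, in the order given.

imeofo, kofuud

The suffix is conditioned by the last vowel: -ud when the last vowel of the stem is a high vowel (*gu*, *fodi*, *etdu*); -ofo when the last vowel of the stem is a non-high vowel (*sodja*, *jo*, *nikune*).
Since the last vowel of *ime* is /e/ (a non-high vowel), it takes -ofo, giving *imeofo*.
The last vowel of *kofu* is /u/, which is a high vowel, so the suffix is -ud, giving *kofuud*.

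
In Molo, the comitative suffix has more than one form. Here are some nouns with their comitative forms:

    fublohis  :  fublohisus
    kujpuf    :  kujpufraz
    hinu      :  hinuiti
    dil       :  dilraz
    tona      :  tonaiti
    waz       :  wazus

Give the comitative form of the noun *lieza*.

The pattern is sibilance of the final sound: -us when the stem ends in a sibilant (*fublohis*, *waz*); -raz when the stem ends in a non-sibilant consonant (*kujpuf*, *dil*); -iti when the stem ends in a vowel (*hinu*, *tona*).
*lieza* — final sound /a/ (a vowel) → -iti → *liezaiti*.

liezaiti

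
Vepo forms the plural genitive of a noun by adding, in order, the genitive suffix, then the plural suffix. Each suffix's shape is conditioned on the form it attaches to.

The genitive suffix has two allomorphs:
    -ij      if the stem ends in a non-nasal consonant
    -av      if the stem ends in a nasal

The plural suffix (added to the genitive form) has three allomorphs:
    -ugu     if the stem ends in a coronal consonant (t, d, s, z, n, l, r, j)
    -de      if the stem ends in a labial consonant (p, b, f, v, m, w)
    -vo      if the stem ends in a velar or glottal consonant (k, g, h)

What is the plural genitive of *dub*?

dubijugu

*dub* — final consonant /b/ (non-nasal) → -ij → *dubij*.
The genitive form *dubij*: final consonant = /j/, coronal → -ugu → *dubijugu*.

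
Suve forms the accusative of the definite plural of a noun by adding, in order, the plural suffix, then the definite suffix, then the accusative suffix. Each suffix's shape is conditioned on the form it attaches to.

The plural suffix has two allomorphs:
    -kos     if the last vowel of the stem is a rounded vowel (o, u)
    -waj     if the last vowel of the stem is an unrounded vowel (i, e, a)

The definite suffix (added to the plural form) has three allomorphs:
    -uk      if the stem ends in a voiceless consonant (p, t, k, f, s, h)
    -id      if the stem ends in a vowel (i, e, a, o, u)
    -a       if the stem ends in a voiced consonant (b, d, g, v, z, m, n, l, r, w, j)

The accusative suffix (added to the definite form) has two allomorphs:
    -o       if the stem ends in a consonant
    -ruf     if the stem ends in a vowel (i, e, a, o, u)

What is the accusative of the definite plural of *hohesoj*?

hohesojkosuko

*hohesoj* — last vowel /o/ (a rounded vowel) → -kos → *hohesojkos*.
The plural form *hohesojkos*: final sound = /s/, a voiceless consonant → -uk → *hohesojkosuk*.
Since the final sound of the definite form *hohesojkosuk* is /k/ (a consonant), it takes -o, giving *hohesojkosuko*.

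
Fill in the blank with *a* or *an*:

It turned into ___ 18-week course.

The indefinite article is chosen by the initial *sound* of the following word, not its spelling.
The number *18* is spoken "eighteen", beginning with /ˌeɪˈtiːn/ — a vowel sound.
So the article is *an*: It turned into an 18-week course.

an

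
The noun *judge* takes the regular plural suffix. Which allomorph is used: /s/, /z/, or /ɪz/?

The stem *judge* ends in a sibilant (/s, z, ʃ, ʒ, tʃ, dʒ/).
The plural suffix surfaces as /ɪz/ after sibilants, /s/ after other voiceless consonants, and /z/ after other voiced sounds.
So the plural -s on *judge* is pronounced /ɪz/.

/ɪz/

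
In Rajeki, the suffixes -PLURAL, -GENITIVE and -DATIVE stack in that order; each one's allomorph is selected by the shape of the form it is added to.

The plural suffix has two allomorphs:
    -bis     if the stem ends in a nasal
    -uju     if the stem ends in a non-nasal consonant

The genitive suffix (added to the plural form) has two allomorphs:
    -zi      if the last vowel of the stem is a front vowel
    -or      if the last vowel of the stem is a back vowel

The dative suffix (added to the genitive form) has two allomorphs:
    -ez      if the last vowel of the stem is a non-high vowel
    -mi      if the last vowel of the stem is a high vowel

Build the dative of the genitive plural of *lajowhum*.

lajowhumbiszimi

The final consonant of *lajowhum* is /m/, which is a nasal, so the plural suffix is -bis, giving *lajowhumbis*.
Since the last vowel of the plural form *lajowhumbis* is /i/ (a front vowel), it takes -zi, giving *lajowhumbiszi*.
The genitive form *lajowhumbiszi* — last vowel /i/ (a high vowel) → -mi → *lajowhumbiszimi*.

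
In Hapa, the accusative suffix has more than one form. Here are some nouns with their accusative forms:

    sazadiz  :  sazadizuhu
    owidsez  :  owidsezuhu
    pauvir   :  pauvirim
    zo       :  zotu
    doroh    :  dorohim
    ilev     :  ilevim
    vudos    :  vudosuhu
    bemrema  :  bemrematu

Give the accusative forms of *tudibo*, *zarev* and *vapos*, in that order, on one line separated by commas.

The suffix is conditioned by the final sound: -uhu when the stem ends in a sibilant (*sazadiz*, *owidsez*, *vudos*); -im when the stem ends in a non-sibilant consonant (*pauvir*, *doroh*, *ilev*); -tu when the stem ends in a vowel (*zo*, *bemrema*).
The final sound of *tudibo* is /o/, which is a vowel, so the suffix is -tu, giving *tudibotu*.
*zarev*: final sound = /v/, a non-sibilant consonant → -im → *zarevim*.
*vapos*: final sound = /s/, a sibilant → -uhu → *vaposuhu*.

tudibotu, zarevim, vaposuhu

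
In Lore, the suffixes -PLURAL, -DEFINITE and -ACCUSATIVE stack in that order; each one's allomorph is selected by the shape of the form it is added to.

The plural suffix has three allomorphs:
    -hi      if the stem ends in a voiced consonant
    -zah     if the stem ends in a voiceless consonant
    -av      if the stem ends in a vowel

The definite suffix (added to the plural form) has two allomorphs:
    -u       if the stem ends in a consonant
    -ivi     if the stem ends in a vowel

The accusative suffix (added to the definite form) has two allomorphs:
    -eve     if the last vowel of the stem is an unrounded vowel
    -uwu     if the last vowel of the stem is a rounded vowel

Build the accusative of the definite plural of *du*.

duavuuwu

*du* — final sound /u/ (a vowel) → -av → *duav*.
The final sound of the plural form *duav* is /v/, which is a consonant, so the definite suffix is -u, giving *duavu*.
The definite form *duavu* — last vowel /u/ (a rounded vowel) → -uwu → *duavuuwu*.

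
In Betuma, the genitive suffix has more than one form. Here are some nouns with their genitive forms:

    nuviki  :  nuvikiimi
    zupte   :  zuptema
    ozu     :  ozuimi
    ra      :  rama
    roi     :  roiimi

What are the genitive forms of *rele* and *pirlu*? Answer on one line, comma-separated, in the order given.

Looking at the last vowel of each stem: -imi when the last vowel of the stem is a high vowel (*nuviki*, *ozu*, *roi*); -ma when the last vowel of the stem is a non-high vowel (*zupte*, *ra*).
*rele*: last vowel = /e/, a non-high vowel → -ma → *relema*.
*pirlu* — last vowel /u/ (a high vowel) → -imi → *pirluimi*.

relema, pirluimi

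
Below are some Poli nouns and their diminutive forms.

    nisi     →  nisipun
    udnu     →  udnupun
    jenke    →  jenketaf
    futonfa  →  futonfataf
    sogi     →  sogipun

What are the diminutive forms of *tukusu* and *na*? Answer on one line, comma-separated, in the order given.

Looking at the last vowel of each stem: -pun when the last vowel of the stem is a high vowel (*nisi*, *udnu*, *sogi*); -taf when the last vowel of the stem is a non-high vowel (*jenke*, *futonfa*).
Since the last vowel of *tukusu* is /u/ (a high vowel), it takes -pun, giving *tukusupun*.
*na* — last vowel /a/ (a non-high vowel) → -taf → *nataf*.

tukusupun, nataf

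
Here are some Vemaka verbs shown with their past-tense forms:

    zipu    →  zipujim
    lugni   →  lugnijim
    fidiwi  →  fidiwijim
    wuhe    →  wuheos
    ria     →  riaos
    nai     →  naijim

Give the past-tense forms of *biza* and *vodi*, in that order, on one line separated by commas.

The suffix is conditioned by the last vowel: -jim when the last vowel of the stem is a high vowel (*zipu*, *lugni*, *fidiwi*, *nai*); -os when the last vowel of the stem is a non-high vowel (*wuhe*, *ria*).
Since the last vowel of *biza* is /a/ (a non-high vowel), it takes -os, giving *bizaos*.
Since the last vowel of *vodi* is /i/ (a high vowel), it takes -jim, giving *vodijim*.

bizaos, vodijim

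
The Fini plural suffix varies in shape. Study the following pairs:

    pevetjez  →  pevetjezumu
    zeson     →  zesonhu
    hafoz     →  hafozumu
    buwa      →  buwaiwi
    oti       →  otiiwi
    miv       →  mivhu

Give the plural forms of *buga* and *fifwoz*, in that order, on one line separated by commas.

bugaiwi, fifwozumu

Looking at the final sound of each stem: -umu when the stem ends in a sibilant (*pevetjez*, *hafoz*); -hu when the stem ends in a non-sibilant consonant (*zeson*, *miv*); -iwi when the stem ends in a vowel (*buwa*, *oti*).
The final sound of *buga* is /a/, which is a vowel, so the suffix is -iwi, giving *bugaiwi*.
*fifwoz*: final sound = /z/, a sibilant → -umu → *fifwozumu*.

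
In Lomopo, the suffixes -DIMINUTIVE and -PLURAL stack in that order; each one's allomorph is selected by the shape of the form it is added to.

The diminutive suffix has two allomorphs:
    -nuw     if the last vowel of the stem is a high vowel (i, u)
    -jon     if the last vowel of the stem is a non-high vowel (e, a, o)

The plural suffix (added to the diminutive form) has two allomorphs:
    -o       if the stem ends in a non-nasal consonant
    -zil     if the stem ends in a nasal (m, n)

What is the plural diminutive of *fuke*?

*fuke*: last vowel = /e/, a non-high vowel → -jon → *fukejon*.
The diminutive form *fukejon*: final consonant = /n/, a nasal → -zil → *fukejonzil*.

fukejonzil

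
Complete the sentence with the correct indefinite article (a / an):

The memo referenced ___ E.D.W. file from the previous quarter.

The indefinite article is chosen by the initial *sound* of the following word, not its spelling.
The initialism *E.D.W.* is read letter by letter; the first letter, E, is pronounced /iː/, which begins with a vowel sound.
So the article is *an*: The memo referenced an E.D.W. file from the previous quarter.

an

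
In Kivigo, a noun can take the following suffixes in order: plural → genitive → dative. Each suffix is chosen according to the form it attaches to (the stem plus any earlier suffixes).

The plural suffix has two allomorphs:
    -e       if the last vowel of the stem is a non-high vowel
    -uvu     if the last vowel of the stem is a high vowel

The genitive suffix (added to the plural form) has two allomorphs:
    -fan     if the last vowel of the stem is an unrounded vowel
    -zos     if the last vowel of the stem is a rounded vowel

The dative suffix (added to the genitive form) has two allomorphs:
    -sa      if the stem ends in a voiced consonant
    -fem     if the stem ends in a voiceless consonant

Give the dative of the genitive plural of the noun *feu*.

feuuvuzosfem

*feu*: last vowel = /u/, a high vowel → -uvu → *feuuvu*.
The last vowel of the plural form *feuuvu* is /u/, which is a rounded vowel, so the genitive suffix is -zos, giving *feuuvuzos*.
The genitive form *feuuvuzos*: final consonant = /s/, voiceless → -fem → *feuuvuzosfem*.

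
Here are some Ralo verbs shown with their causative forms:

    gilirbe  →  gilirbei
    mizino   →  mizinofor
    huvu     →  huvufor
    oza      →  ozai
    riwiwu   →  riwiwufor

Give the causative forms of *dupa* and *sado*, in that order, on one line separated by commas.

Looking at the last vowel of each stem: -for when the last vowel of the stem is a rounded vowel (*mizino*, *huvu*, *riwiwu*); -i when the last vowel of the stem is an unrounded vowel (*gilirbe*, *oza*).
The last vowel of *dupa* is /a/, which is an unrounded vowel, so the suffix is -i, giving *dupai*.
*sado* — last vowel /o/ (a rounded vowel) → -for → *sadofor*.

dupai, sadofor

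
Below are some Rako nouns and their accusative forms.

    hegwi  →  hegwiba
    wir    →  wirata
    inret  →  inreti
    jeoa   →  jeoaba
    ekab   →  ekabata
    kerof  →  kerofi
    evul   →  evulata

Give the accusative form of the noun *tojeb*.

tojebata

Looking at the final sound of each stem: -i when the stem ends in a voiceless consonant (*inret*, *kerof*); -ata when the stem ends in a voiced consonant (*wir*, *ekab*, *evul*); -ba when the stem ends in a vowel (*hegwi*, *jeoa*).
*tojeb* — final sound /b/ (a voiced consonant) → -ata → *tojebata*.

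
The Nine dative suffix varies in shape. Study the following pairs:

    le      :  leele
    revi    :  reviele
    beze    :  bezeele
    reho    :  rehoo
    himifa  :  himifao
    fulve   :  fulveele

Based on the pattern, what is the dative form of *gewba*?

gewbao

The suffix is conditioned by the last vowel: -ele when the last vowel of the stem is a front vowel (*le*, *revi*, *beze*, *fulve*); -o when the last vowel of the stem is a back vowel (*reho*, *himifa*).
*gewba*: last vowel = /a/, a back vowel → -o → *gewbao*.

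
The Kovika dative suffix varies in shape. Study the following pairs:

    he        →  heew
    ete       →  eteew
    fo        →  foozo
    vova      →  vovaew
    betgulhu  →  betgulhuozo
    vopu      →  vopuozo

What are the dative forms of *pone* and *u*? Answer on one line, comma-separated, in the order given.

Looking at the last vowel of each stem: -ozo when the last vowel of the stem is a rounded vowel (*fo*, *betgulhu*, *vopu*); -ew when the last vowel of the stem is an unrounded vowel (*he*, *ete*, *vova*).
The last vowel of *pone* is /e/, which is an unrounded vowel, so the suffix is -ew, giving *poneew*.
*u*: last vowel = /u/, a rounded vowel → -ozo → *uozo*.

poneew, uozo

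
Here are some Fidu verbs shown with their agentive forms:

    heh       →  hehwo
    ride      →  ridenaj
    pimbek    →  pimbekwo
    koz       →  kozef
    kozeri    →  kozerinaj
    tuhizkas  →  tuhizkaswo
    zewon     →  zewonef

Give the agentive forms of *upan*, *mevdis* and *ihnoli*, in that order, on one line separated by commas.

upanef, mevdiswo, ihnolinaj

The pattern is voicing of the final sound: -wo when the stem ends in a voiceless consonant (*heh*, *pimbek*, *tuhizkas*); -ef when the stem ends in a voiced consonant (*koz*, *zewon*); -naj when the stem ends in a vowel (*ride*, *kozeri*).
*upan*: final sound = /n/, a voiced consonant → -ef → *upanef*.
Since the final sound of *mevdis* is /s/ (a voiceless consonant), it takes -wo, giving *mevdiswo*.
*ihnoli*: final sound = /i/, a vowel → -naj → *ihnolinaj*.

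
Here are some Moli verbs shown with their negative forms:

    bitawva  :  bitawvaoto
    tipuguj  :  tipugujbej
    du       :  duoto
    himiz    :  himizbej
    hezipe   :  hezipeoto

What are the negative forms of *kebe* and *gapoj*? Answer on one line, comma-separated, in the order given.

The suffix is conditioned by the final sound: -bej when the stem ends in a consonant (*tipuguj*, *himiz*); -oto when the stem ends in a vowel (*bitawva*, *du*, *hezipe*).
*kebe*: final sound = /e/, a vowel → -oto → *kebeoto*.
Since the final sound of *gapoj* is /j/ (a consonant), it takes -bej, giving *gapojbej*.

kebeoto, gapojbej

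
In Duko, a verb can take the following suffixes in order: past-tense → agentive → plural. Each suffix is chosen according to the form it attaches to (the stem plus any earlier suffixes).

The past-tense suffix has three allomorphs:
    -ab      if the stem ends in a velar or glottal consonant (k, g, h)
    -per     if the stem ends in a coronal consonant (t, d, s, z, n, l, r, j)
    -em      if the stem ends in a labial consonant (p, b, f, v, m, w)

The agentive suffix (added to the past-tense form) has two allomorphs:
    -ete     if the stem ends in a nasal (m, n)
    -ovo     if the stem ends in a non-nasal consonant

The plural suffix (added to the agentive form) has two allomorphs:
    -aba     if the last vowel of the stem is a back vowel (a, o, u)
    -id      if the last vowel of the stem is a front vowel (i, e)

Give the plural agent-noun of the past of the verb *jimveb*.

*jimveb* — final consonant /b/ (labial) → -em → *jimvebem*.
The past-tense form *jimvebem* — final consonant /m/ (a nasal) → -ete → *jimvebemete*.
Since the last vowel of the agentive form *jimvebemete* is /e/ (a front vowel), it takes -id, giving *jimvebemeteid*.

jimvebemeteid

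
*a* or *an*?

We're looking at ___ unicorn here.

a

The indefinite article is chosen by the initial *sound* of the following word, not its spelling.
*unicorn* begins with the sound /juː/ (u pronounced /juː/) — a consonant sound.
So the article is *a*: We're looking at a unicorn here.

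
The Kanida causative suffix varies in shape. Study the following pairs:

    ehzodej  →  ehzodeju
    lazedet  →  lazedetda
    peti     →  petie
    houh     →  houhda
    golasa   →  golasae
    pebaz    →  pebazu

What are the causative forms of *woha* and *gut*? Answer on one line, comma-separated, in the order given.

Looking at the final sound of each stem: -da when the stem ends in a voiceless consonant (*lazedet*, *houh*); -u when the stem ends in a voiced consonant (*ehzodej*, *pebaz*); -e when the stem ends in a vowel (*peti*, *golasa*).
*woha* — final sound /a/ (a vowel) → -e → *wohae*.
*gut* — final sound /t/ (a voiceless consonant) → -da → *gutda*.

wohae, gutda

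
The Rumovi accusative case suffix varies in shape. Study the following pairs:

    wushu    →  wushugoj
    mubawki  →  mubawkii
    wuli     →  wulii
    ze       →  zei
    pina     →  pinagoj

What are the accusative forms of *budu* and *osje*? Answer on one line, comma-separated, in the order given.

budugoj, osjei

The pattern is front/back vowel harmony: -i when the last vowel of the stem is a front vowel (*mubawki*, *wuli*, *ze*); -goj when the last vowel of the stem is a back vowel (*wushu*, *pina*).
*budu* — last vowel /u/ (a back vowel) → -goj → *budugoj*.
*osje* — last vowel /e/ (a front vowel) → -i → *osjei*.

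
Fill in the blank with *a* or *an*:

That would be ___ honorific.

The indefinite article is chosen by the initial *sound* of the following word, not its spelling.
*honorific* begins with the sound /ɒ/ (silent h) — a vowel sound.
So the article is *an*: That would be an honorific.

an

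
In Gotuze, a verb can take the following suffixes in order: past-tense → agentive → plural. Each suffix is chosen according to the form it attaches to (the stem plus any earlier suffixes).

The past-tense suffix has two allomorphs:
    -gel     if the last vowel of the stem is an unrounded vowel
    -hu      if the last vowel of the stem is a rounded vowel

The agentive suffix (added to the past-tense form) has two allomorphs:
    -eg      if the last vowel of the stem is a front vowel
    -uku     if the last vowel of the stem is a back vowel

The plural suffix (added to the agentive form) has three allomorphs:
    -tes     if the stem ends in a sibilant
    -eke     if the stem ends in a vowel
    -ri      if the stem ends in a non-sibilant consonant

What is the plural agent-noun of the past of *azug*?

Since the last vowel of *azug* is /u/ (a rounded vowel), it takes -hu, giving *azughu*.
The past-tense form *azughu* — last vowel /u/ (a back vowel) → -uku → *azughuuku*.
Since the final sound of the agentive form *azughuuku* is /u/ (a vowel), it takes -eke, giving *azughuukueke*.

azughuukueke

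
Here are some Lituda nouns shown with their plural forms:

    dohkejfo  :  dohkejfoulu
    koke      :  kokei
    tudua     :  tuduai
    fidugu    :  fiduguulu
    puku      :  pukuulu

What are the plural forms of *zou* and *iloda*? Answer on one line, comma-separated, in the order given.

zouulu, ilodai

The suffix is conditioned by the last vowel: -ulu when the last vowel of the stem is a rounded vowel (*dohkejfo*, *fidugu*, *puku*); -i when the last vowel of the stem is an unrounded vowel (*koke*, *tudua*).
*zou*: last vowel = /u/, a rounded vowel → -ulu → *zouulu*.
The last vowel of *iloda* is /a/, which is an unrounded vowel, so the suffix is -i, giving *ilodai*.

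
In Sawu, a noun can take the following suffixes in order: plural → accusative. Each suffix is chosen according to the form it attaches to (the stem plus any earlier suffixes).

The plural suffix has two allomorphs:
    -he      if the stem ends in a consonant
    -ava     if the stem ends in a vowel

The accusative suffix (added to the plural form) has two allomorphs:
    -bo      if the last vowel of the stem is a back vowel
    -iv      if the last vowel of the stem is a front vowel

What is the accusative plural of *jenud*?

jenudheiv

Since the final sound of *jenud* is /d/ (a consonant), it takes -he, giving *jenudhe*.
Since the last vowel of the plural form *jenudhe* is /e/ (a front vowel), it takes -iv, giving *jenudheiv*.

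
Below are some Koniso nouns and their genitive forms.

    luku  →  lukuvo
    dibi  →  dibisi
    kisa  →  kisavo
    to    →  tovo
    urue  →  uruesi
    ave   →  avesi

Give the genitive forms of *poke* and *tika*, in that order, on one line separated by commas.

pokesi, tikavo

The suffix is conditioned by the last vowel: -si when the last vowel of the stem is a front vowel (*dibi*, *urue*, *ave*); -vo when the last vowel of the stem is a back vowel (*luku*, *kisa*, *to*).
*poke*: last vowel = /e/, a front vowel → -si → *pokesi*.
*tika* — last vowel /a/ (a back vowel) → -vo → *tikavo*.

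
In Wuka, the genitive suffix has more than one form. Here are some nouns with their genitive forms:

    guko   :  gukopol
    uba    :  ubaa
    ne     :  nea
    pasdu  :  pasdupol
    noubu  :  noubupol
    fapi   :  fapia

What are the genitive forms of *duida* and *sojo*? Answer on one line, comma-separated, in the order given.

The pattern is rounding harmony: -pol when the last vowel of the stem is a rounded vowel (*guko*, *pasdu*, *noubu*); -a when the last vowel of the stem is an unrounded vowel (*uba*, *ne*, *fapi*).
*duida*: last vowel = /a/, an unrounded vowel → -a → *duidaa*.
The last vowel of *sojo* is /o/, which is a rounded vowel, so the suffix is -pol, giving *sojopol*.

duidaa, sojopol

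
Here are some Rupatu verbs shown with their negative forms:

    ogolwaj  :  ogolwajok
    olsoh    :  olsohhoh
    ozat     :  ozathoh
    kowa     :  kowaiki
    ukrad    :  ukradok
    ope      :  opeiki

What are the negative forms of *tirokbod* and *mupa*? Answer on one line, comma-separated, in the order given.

tirokbodok, mupaiki

The alternation tracks the final sound of the stem — -hoh when the stem ends in a voiceless consonant (*olsoh*, *ozat*); -ok when the stem ends in a voiced consonant (*ogolwaj*, *ukrad*); -iki when the stem ends in a vowel (*kowa*, *ope*).
The final sound of *tirokbod* is /d/, which is a voiced consonant, so the suffix is -ok, giving *tirokbodok*.
*mupa* — final sound /a/ (a vowel) → -iki → *mupaiki*.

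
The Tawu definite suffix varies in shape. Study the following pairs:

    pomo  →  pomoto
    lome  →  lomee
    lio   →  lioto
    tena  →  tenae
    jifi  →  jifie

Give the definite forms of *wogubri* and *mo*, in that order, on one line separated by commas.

wogubrie, moto

The pattern is rounding harmony: -to when the last vowel of the stem is a rounded vowel (*pomo*, *lio*); -e when the last vowel of the stem is an unrounded vowel (*lome*, *tena*, *jifi*).
Since the last vowel of *wogubri* is /i/ (an unrounded vowel), it takes -e, giving *wogubrie*.
*mo* — last vowel /o/ (a rounded vowel) → -to → *moto*.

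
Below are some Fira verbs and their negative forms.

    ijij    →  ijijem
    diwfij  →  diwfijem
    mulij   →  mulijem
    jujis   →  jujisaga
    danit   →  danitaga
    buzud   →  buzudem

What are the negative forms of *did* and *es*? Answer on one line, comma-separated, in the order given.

didem, esaga

Looking at the final consonant of each stem: -aga when the stem ends in a voiceless consonant (*jujis*, *danit*); -em when the stem ends in a voiced consonant (*ijij*, *diwfij*, *mulij*, *buzud*).
The final consonant of *did* is /d/, which is voiced, so the suffix is -em, giving *didem*.
Since the final consonant of *es* is /s/ (voiceless), it takes -aga, giving *esaga*.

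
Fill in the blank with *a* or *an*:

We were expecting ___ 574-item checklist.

The indefinite article is chosen by the initial *sound* of the following word, not its spelling.
The number *574* is spoken "five hundred …", beginning with /faɪv/ — a consonant sound.
So the article is *a*: We were expecting a 574-item checklist.

a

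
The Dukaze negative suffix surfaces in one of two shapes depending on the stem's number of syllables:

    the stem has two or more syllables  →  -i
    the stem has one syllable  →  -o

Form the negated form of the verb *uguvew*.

uguvewi

With 3 syllables, *uguvew* takes -i → *uguvewi*.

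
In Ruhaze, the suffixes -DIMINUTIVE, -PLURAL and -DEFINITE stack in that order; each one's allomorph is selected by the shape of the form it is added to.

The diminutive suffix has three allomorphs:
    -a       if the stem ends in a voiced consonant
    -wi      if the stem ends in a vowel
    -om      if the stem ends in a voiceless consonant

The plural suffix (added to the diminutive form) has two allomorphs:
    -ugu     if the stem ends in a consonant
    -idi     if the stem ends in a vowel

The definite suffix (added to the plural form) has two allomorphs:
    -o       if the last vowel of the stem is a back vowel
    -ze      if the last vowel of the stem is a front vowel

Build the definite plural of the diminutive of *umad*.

The final sound of *umad* is /d/, which is a voiced consonant, so the diminutive suffix is -a, giving *umada*.
The final sound of the diminutive form *umada* is /a/, which is a vowel, so the plural suffix is -idi, giving *umadaidi*.
The plural form *umadaidi*: last vowel = /i/, a front vowel → -ze → *umadaidize*.

umadaidize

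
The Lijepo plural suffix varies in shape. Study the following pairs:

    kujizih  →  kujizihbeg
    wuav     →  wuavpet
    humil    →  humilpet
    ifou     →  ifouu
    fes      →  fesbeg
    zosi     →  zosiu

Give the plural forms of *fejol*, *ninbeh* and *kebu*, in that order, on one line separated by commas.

The suffix is conditioned by the final sound: -beg when the stem ends in a voiceless consonant (*kujizih*, *fes*); -pet when the stem ends in a voiced consonant (*wuav*, *humil*); -u when the stem ends in a vowel (*ifou*, *zosi*).
Since the final sound of *fejol* is /l/ (a voiced consonant), it takes -pet, giving *fejolpet*.
Since the final sound of *ninbeh* is /h/ (a voiceless consonant), it takes -beg, giving *ninbehbeg*.
*kebu*: final sound = /u/, a vowel → -u → *kebuu*.

fejolpet, ninbehbeg, kebuu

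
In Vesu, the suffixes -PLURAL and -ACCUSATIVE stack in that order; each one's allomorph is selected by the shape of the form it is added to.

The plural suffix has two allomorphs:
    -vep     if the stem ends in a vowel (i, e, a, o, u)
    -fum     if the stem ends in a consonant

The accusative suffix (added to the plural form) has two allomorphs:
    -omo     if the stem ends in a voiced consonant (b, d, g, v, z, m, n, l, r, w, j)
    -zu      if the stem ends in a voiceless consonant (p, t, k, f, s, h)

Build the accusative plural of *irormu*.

The final sound of *irormu* is /u/, which is a vowel, so the plural suffix is -vep, giving *irormuvep*.
Since the final consonant of the plural form *irormuvep* is /p/ (voiceless), it takes -zu, giving *irormuvepzu*.

irormuvepzu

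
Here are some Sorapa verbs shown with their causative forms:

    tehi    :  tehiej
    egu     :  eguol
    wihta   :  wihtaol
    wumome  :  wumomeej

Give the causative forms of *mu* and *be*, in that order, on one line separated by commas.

muol, beej

The suffix is conditioned by the last vowel: -ej when the last vowel of the stem is a front vowel (*tehi*, *wumome*); -ol when the last vowel of the stem is a back vowel (*egu*, *wihta*).
The last vowel of *mu* is /u/, which is a back vowel, so the suffix is -ol, giving *muol*.
*be* — last vowel /e/ (a front vowel) → -ej → *beej*.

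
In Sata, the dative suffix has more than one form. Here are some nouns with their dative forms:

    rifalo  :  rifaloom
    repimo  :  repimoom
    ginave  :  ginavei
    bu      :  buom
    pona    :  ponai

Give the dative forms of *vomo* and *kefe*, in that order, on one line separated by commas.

vomoom, kefei

The pattern is rounding harmony: -om when the last vowel of the stem is a rounded vowel (*rifalo*, *repimo*, *bu*); -i when the last vowel of the stem is an unrounded vowel (*ginave*, *pona*).
*vomo* — last vowel /o/ (a rounded vowel) → -om → *vomoom*.
The last vowel of *kefe* is /e/, which is an unrounded vowel, so the suffix is -i, giving *kefei*.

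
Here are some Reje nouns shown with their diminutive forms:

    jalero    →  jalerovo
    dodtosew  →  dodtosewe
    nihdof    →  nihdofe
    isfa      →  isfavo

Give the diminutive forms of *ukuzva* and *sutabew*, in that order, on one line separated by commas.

ukuzvavo, sutabewe

The alternation tracks the final sound of the stem — -e when the stem ends in a consonant (*dodtosew*, *nihdof*); -vo when the stem ends in a vowel (*jalero*, *isfa*).
The final sound of *ukuzva* is /a/, which is a vowel, so the suffix is -vo, giving *ukuzvavo*.
*sutabew* — final sound /w/ (a consonant) → -e → *sutabewe*.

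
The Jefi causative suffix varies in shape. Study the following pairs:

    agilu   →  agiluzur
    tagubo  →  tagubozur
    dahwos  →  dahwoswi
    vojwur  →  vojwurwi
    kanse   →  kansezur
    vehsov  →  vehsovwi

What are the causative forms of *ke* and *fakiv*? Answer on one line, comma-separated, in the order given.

The pattern is consonant vs. vowel: -wi when the stem ends in a consonant (*dahwos*, *vojwur*, *vehsov*); -zur when the stem ends in a vowel (*agilu*, *tagubo*, *kanse*).
The final sound of *ke* is /e/, which is a vowel, so the suffix is -zur, giving *kezur*.
*fakiv*: final sound = /v/, a consonant → -wi → *fakivwi*.

kezur, fakivwi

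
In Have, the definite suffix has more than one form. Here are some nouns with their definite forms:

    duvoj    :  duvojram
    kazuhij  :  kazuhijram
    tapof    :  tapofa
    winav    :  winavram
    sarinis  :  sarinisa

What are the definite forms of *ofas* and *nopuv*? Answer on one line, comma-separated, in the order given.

ofasa, nopuvram

The pattern is voicing of the final consonant: -a when the stem ends in a voiceless consonant (*tapof*, *sarinis*); -ram when the stem ends in a voiced consonant (*duvoj*, *kazuhij*, *winav*).
*ofas* — final consonant /s/ (voiceless) → -a → *ofasa*.
*nopuv*: final consonant = /v/, voiced → -ram → *nopuvram*.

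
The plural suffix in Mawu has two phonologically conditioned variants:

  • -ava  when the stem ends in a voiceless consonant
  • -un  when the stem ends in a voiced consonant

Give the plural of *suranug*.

*suranug* — final consonant /g/ (voiced) → -un → *suranugun*.

suranugun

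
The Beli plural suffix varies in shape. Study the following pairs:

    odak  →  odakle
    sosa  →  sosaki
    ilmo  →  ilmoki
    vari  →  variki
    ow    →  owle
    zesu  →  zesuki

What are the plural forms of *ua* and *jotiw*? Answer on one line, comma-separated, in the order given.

uaki, jotiwle

Looking at the final sound of each stem: -le when the stem ends in a consonant (*odak*, *ow*); -ki when the stem ends in a vowel (*sosa*, *ilmo*, *vari*, *zesu*).
*ua*: final sound = /a/, a vowel → -ki → *uaki*.
Since the final sound of *jotiw* is /w/ (a consonant), it takes -le, giving *jotiwle*.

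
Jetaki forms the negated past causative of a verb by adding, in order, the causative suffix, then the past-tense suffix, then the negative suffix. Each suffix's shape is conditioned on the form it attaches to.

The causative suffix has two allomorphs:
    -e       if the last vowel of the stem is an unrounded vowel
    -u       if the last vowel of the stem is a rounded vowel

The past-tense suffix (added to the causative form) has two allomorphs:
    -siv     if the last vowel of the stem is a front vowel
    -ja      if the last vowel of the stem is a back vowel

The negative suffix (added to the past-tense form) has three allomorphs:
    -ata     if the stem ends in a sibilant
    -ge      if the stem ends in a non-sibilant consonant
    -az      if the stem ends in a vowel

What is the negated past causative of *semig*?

*semig*: last vowel = /i/, an unrounded vowel → -e → *semige*.
The causative form *semige* — last vowel /e/ (a front vowel) → -siv → *semigesiv*.
The past-tense form *semigesiv*: final sound = /v/, a non-sibilant consonant → -ge → *semigesivge*.

semigesivge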